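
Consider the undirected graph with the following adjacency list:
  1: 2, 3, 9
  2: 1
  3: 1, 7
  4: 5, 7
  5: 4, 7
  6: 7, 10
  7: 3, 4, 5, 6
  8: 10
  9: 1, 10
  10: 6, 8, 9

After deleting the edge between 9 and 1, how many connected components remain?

9 and 1 are still connected via 9-10-6-7-3-1, so the component count stays at 1.

1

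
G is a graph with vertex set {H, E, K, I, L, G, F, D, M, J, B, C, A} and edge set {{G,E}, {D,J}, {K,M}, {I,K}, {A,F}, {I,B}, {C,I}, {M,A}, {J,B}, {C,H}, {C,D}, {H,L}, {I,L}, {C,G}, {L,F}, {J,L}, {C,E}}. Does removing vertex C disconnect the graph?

Deleting C raises the number of components from 1 to 2, so C is a cut vertex.

Yes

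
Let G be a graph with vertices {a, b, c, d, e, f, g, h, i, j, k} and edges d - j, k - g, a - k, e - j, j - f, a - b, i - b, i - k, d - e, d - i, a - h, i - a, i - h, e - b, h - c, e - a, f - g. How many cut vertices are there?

1

Removing h increases the component count from 1 to 2, so h is a cut vertex.
By contrast removing e leaves 1 component; it is not a cut vertex. No other vertex is a cut vertex either.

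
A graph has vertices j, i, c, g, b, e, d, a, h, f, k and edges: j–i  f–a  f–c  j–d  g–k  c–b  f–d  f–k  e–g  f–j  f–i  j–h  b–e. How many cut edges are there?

2

The edges on the cycle f-c-b-e-g-k-f are not bridges since each lies on that cycle.
But removing a–f disconnects a from f; removing h–j disconnects h from j — these are bridges.
That makes 2 bridges.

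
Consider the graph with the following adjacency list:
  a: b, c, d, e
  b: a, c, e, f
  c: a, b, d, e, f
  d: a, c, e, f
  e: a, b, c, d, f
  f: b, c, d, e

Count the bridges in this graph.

0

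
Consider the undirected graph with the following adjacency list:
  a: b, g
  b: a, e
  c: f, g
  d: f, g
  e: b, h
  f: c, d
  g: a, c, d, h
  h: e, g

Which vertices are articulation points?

Removing g increases the component count from 1 to 2, so g is a cut vertex.
By contrast removing d leaves 1 component; it is not a cut vertex. No other vertex is a cut vertex either.

g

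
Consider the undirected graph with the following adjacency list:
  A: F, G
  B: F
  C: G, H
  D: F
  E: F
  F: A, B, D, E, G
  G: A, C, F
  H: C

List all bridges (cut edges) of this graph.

B-F, C-G, C-H, D-F, E-F

The edges on the cycle G-A-F-G are not bridges since each lies on that cycle.
But removing F-B disconnects F from B; removing F-E disconnects F from E; removing C-H disconnects C from H; removing G-C disconnects G from C — these are bridges.
In total 5 edges are bridges.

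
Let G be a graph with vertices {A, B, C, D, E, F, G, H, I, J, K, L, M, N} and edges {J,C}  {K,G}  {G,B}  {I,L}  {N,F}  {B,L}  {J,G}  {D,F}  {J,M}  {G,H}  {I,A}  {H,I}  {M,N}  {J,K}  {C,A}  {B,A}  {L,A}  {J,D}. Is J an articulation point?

Deleting J raises the number of components from 2 to 3, so J is a cut vertex.

Yes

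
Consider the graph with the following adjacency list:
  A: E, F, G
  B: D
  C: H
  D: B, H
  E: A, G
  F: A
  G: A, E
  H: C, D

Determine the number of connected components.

2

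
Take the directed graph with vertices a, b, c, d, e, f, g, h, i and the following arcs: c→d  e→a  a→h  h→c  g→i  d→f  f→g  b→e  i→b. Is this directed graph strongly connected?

Yes

From h we can reach every vertex (a, b, c, d, e, f, g, h, i), and every vertex can reach h (a, b, c, d, e, f, g, h, i). So the whole graph is one strongly connected component.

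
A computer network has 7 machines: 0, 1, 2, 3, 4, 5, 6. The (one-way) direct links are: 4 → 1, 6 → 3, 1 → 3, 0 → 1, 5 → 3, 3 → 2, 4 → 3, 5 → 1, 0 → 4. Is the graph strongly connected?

No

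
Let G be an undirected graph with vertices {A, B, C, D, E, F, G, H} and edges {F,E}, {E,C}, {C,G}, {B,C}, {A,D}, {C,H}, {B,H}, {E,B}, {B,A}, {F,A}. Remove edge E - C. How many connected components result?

E and C are still connected via E-B-C, so the component count stays at 1.

1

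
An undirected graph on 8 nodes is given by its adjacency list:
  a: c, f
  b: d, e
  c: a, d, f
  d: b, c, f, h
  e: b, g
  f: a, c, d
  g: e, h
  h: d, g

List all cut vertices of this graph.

d

Removing d increases the component count from 1 to 2, so d is a cut vertex.
By contrast removing f leaves 1 component; it is not a cut vertex. No other vertex is a cut vertex either.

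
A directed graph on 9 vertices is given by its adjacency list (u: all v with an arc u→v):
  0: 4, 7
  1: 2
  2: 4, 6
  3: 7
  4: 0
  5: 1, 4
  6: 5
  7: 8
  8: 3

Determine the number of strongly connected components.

{1, 2, 5, 6} are all mutually reachable — one SCC of size 4.
{3, 7, 8} are all mutually reachable — one SCC of size 3.
{0, 4} are all mutually reachable — one SCC of size 2.
That gives 3 strongly connected components.

3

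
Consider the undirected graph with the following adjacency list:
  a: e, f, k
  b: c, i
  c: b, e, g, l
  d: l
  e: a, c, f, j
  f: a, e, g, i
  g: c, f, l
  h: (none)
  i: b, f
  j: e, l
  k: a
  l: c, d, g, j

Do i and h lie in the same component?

No

The component containing i is {a, b, c, d, e, f, g, i, j, k, l}, and h is not in it.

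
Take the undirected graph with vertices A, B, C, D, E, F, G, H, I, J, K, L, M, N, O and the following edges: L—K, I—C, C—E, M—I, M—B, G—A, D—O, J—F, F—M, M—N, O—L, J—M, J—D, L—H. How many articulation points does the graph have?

7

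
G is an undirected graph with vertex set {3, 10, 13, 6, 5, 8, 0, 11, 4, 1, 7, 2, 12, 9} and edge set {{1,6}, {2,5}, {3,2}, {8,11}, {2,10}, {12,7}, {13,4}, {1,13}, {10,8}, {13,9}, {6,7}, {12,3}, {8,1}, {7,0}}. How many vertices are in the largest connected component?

Starting from 0 we can reach 0, 1, 2, 3, 4, 5, 6, 7, 8, 9, 10, 11, 12, 13. That is one component of size 14.
The largest has 14 vertices.

14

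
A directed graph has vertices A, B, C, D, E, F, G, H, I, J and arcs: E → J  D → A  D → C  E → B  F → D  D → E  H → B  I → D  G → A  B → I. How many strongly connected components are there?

{B, D, E, I} are all mutually reachable — one SCC of size 4.
{F} is an SCC by itself.
{C} is an SCC by itself.
{G} is an SCC by itself.
{H} is an SCC by itself.
(and 2 more singleton SCCs)
That gives 7 strongly connected components.

7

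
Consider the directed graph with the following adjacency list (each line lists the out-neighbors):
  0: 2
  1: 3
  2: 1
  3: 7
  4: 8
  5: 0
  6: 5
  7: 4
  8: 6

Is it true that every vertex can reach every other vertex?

From 7 we can reach every vertex (0, 1, 2, 3, 4, 5, 6, 7, 8), and every vertex can reach 7 (0, 1, 2, 3, 4, 5, 6, 7, 8). So the whole graph is one strongly connected component.

Yes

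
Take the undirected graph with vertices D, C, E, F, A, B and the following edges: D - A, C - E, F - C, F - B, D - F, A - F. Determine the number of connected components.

1

Starting from A we can reach A, B, C, D, E, F. That is one component of size 6.
Total: 1 component.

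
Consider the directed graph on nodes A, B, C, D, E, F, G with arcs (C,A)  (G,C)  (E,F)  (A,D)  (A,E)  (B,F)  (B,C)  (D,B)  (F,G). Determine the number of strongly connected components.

1

{A, B, C, D, E, F, G} are all mutually reachable — one SCC of size 7.
That gives 1 strongly connected component.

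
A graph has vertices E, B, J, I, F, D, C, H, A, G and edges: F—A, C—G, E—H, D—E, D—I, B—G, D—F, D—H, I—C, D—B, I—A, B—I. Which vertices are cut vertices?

Removing D increases the component count from 2 to 3, so D is a cut vertex.
By contrast removing G leaves 2 components; it is not a cut vertex. No other vertex is a cut vertex either.

D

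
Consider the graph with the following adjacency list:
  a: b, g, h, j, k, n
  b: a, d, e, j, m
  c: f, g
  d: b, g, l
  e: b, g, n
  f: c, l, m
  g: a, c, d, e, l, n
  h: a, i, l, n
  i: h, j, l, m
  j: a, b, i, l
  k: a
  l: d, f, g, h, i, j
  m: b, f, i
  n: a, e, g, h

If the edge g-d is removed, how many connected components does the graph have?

g and d are still connected via g-l-d, so the component count stays at 1.

1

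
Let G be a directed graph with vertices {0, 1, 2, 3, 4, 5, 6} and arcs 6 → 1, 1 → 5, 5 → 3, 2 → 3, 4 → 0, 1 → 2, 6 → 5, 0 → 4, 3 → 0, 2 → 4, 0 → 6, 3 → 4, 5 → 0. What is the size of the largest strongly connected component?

7

{0, 1, 2, 3, 4, 5, 6} are all mutually reachable — one SCC of size 7.
The largest has 7 vertices.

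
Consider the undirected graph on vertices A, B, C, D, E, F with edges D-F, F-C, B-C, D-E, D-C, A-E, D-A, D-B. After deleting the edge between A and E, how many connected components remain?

A and E are still connected via A-D-E, so the component count stays at 1.

1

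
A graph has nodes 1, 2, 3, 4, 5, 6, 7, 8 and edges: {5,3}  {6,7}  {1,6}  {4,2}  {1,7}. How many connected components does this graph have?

4

8 is isolated — a component by itself.
Starting from 2 we can reach 2, 4. That is one component of size 2.
Starting from 3 we can reach 3, 5. That is one component of size 2.
Starting from 1 we can reach 1, 6, 7. That is one component of size 3.
Total: 4 components.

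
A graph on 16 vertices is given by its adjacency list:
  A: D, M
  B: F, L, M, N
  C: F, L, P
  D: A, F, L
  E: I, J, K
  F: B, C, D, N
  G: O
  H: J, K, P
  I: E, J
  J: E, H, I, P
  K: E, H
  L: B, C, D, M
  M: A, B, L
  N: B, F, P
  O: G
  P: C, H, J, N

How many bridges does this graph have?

1

The edges on the cycle C-F-D-A-M-L-C are not bridges since each lies on that cycle.
But removing G-O disconnects G from O — this is a bridge.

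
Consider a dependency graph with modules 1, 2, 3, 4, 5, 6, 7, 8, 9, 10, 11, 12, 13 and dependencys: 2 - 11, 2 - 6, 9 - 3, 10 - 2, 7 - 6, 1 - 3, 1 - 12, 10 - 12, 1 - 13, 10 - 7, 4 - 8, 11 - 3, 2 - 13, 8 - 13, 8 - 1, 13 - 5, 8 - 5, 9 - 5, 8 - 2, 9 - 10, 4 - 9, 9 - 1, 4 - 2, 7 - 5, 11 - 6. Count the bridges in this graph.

0

The edges on the cycle 9-10-7-5-9 are not bridges since each lies on that cycle.
Every edge lies on some cycle, so there are no bridges.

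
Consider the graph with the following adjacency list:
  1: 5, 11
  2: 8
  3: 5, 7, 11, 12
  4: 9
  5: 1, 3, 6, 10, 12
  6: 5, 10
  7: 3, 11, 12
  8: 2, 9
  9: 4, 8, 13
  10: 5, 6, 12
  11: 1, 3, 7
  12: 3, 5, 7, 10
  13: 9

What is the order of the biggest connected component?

8

Starting from 2 we can reach 2, 4, 8, 9, 13. That is one component of size 5.
Starting from 1 we can reach 1, 3, 5, 6, 7, 10, 11, 12. That is one component of size 8.
The largest has 8 vertices.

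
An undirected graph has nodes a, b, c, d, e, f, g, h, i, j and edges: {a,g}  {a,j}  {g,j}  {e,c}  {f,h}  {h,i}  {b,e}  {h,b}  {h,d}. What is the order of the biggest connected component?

Starting from a we can reach a, g, j. That is one component of size 3.
Starting from b we can reach b, c, d, e, f, h, i. That is one component of size 7.
The largest has 7 vertices.

7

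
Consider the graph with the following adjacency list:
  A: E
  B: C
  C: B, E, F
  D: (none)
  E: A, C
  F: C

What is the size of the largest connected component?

5

D is isolated — a component by itself.
Starting from A we can reach A, B, C, E, F. That is one component of size 5.
The largest has 5 vertices.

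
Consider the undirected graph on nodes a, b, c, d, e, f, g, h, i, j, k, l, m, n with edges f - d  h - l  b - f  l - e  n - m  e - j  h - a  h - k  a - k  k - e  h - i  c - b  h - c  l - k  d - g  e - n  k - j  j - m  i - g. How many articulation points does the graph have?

1

Removing h increases the component count from 1 to 2, so h is a cut vertex.
By contrast removing i leaves 1 component; it is not a cut vertex. No other vertex is a cut vertex either.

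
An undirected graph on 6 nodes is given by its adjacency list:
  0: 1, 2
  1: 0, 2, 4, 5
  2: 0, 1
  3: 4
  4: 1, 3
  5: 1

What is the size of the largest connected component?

6

Starting from 0 we can reach 0, 1, 2, 3, 4, 5. That is one component of size 6.
The largest has 6 vertices.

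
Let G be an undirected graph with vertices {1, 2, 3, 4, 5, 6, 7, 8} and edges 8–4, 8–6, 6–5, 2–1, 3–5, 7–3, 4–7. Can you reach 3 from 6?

From 6 we can reach 3, 4, 5, 6, 7, 8, which includes 3.

Yes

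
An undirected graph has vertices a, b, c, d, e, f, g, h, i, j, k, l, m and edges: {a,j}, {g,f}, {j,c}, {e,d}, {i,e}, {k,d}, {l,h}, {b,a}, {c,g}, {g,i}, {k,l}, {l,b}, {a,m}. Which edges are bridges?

a-m, f-g, h-l

The edges on the cycle k-l-b-a-j-c-g-i-e-d-k are not bridges since each lies on that cycle.
But removing m—a disconnects m from a; removing l—h disconnects l from h; removing f—g disconnects f from g — these are bridges.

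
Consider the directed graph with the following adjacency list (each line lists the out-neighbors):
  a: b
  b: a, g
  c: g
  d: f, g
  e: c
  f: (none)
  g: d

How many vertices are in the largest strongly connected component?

2

{a, b} are all mutually reachable — one SCC of size 2.
{d, g} are all mutually reachable — one SCC of size 2.
{f} is an SCC by itself.
{c} is an SCC by itself.
{e} is an SCC by itself.
The largest has 2 vertices.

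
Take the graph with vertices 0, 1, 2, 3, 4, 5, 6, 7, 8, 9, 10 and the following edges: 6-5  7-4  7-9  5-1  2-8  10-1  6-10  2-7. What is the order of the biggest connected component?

3 is isolated — a component by itself.
0 is isolated — a component by itself.
Starting from 1 we can reach 1, 5, 6, 10. That is one component of size 4.
Starting from 2 we can reach 2, 4, 7, 8, 9. That is one component of size 5.
The largest has 5 vertices.

5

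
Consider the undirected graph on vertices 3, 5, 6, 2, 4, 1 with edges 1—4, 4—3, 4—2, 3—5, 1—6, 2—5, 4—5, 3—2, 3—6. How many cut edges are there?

0

The edges on the cycle 3-2-5-3 are not bridges since each lies on that cycle.
Every edge lies on some cycle, so there are no bridges.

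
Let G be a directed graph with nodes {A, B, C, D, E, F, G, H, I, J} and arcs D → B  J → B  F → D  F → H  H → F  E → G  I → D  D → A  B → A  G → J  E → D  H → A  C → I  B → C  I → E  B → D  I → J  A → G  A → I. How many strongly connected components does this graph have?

2

{A, B, C, D, E, G, I, J} are all mutually reachable — one SCC of size 8.
{F, H} are all mutually reachable — one SCC of size 2.
That gives 2 strongly connected components.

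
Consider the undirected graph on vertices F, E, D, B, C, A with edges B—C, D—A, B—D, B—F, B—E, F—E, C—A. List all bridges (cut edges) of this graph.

The edges on the cycle B-F-E-B are not bridges since each lies on that cycle.
Every edge lies on some cycle, so there are no bridges.

none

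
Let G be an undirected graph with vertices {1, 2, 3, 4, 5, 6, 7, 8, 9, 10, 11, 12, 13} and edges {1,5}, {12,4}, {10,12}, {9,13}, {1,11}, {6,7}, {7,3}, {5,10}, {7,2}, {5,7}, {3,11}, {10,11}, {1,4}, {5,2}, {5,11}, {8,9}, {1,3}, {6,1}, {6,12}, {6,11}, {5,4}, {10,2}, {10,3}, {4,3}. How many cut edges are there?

2

The edges on the cycle 5-10-3-11-5 are not bridges since each lies on that cycle.
But removing 8—9 disconnects 8 from 9; removing 9—13 disconnects 9 from 13 — these are bridges.
That makes 2 bridges.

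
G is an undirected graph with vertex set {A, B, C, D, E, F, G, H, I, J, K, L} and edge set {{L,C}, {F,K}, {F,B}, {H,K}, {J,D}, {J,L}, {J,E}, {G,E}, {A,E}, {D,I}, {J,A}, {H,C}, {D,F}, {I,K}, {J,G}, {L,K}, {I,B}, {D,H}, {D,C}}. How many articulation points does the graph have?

1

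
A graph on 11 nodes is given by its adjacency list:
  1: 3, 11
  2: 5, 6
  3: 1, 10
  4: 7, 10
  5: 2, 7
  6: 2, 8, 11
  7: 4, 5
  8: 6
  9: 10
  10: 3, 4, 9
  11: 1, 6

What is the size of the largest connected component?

Starting from 1 we can reach 1, 2, 3, 4, 5, 6, 7, 8, 9, 10, 11. That is one component of size 11.
The largest has 11 vertices.

11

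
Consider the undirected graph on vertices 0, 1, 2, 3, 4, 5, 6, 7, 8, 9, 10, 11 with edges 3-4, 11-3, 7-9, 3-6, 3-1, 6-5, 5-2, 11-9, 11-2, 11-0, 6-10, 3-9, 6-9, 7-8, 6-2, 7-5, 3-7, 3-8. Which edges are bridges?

0-11, 1-3, 10-6, 3-4

The edges on the cycle 11-3-7-9-11 are not bridges since each lies on that cycle.
But removing 4-3 disconnects 4 from 3; removing 1-3 disconnects 1 from 3; removing 6-10 disconnects 6 from 10; removing 11-0 disconnects 11 from 0 — these are bridges.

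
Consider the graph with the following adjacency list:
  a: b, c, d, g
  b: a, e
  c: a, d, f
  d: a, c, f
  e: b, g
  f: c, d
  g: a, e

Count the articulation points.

Removing a increases the component count from 1 to 2, so a is a cut vertex.
By contrast removing b leaves 1 component; it is not a cut vertex. No other vertex is a cut vertex either.

1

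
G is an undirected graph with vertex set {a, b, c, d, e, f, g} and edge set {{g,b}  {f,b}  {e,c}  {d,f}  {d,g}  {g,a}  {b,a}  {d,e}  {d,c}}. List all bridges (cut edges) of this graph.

The edges on the cycle d-e-c-d are not bridges since each lies on that cycle.
Every edge lies on some cycle, so there are no bridges.

none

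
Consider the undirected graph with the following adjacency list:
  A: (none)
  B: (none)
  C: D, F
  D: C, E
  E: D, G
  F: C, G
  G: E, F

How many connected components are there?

B is isolated — a component by itself.
A is isolated — a component by itself.
Starting from C we can reach C, D, E, F, G. That is one component of size 5.
Total: 3 components.

3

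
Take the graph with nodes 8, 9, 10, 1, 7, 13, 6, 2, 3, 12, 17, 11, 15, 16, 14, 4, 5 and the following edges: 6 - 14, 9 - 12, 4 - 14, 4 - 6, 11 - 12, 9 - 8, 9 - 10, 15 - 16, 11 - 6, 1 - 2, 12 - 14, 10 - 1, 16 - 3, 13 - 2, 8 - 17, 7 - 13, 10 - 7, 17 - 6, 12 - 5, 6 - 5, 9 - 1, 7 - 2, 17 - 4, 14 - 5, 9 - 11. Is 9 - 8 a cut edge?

After removing 9 - 8, the path 9-11-6-17-8 still connects them, so the edge is not a bridge.

No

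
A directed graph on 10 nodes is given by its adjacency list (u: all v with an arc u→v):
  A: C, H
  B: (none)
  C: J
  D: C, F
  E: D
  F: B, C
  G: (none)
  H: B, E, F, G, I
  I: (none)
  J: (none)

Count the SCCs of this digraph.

10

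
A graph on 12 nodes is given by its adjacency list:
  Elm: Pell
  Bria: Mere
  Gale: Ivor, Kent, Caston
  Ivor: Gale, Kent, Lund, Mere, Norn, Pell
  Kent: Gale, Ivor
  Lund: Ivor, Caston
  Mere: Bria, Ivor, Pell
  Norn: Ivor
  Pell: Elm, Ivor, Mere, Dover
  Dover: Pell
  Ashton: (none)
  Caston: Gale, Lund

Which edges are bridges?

The edges on the cycle Ivor-Pell-Mere-Ivor are not bridges since each lies on that cycle.
But removing Pell-Dover disconnects Pell from Dover; removing Mere-Bria disconnects Mere from Bria; removing Ivor-Norn disconnects Ivor from Norn; removing Pell-Elm disconnects Pell from Elm — these are bridges.

Bria-Mere, Dover-Pell, Elm-Pell, Ivor-Norn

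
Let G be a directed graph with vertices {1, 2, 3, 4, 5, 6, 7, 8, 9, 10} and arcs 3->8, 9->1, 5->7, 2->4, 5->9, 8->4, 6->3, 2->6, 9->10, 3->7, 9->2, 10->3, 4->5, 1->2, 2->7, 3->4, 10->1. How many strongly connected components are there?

{1, 2, 3, 4, 5, 6, 8, 9, 10} are all mutually reachable — one SCC of size 9.
{7} is an SCC by itself.
That gives 2 strongly connected components.

2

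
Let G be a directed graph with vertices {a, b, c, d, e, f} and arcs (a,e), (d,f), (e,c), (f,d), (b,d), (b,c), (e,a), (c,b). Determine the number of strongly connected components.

{b, c} are all mutually reachable — one SCC of size 2.
{a, e} are all mutually reachable — one SCC of size 2.
{d, f} are all mutually reachable — one SCC of size 2.
That gives 3 strongly connected components.

3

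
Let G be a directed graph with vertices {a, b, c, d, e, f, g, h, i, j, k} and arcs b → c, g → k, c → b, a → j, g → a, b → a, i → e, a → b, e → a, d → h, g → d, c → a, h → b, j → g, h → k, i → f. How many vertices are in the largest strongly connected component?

{a, b, c, d, g, h, j} are all mutually reachable — one SCC of size 7.
{f} is an SCC by itself.
{e} is an SCC by itself.
{k} is an SCC by itself.
{i} is an SCC by itself.
The largest has 7 vertices.

7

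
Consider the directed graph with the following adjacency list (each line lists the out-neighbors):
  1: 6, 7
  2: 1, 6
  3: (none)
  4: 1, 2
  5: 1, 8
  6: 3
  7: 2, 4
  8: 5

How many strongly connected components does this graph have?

4

{1, 2, 4, 7} are all mutually reachable — one SCC of size 4.
{5, 8} are all mutually reachable — one SCC of size 2.
{3} is an SCC by itself.
{6} is an SCC by itself.
That gives 4 strongly connected components.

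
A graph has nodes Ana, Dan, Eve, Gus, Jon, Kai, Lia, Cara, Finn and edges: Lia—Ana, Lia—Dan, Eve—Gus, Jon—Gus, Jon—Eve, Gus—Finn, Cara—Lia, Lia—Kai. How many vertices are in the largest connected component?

5

Starting from Eve we can reach Eve, Gus, Jon, Finn. That is one component of size 4.
Starting from Ana we can reach Ana, Dan, Kai, Lia, Cara. That is one component of size 5.
The largest has 5 vertices.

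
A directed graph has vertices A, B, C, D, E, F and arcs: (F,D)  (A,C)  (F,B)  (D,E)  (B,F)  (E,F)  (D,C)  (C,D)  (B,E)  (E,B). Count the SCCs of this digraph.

{B, C, D, E, F} are all mutually reachable — one SCC of size 5.
{A} is an SCC by itself.
That gives 2 strongly connected components.

2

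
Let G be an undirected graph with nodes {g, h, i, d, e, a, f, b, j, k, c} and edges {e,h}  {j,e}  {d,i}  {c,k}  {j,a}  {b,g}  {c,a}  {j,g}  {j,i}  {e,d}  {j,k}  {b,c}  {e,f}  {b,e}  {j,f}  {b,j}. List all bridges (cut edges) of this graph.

The edges on the cycle b-j-k-c-b are not bridges since each lies on that cycle.
But removing h-e disconnects h from e — this is a bridge.

e-h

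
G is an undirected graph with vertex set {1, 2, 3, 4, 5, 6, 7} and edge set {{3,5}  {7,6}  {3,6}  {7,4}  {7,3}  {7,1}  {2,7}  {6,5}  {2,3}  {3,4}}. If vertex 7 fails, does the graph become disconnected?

Deleting 7 raises the number of components from 1 to 2, so 7 is a cut vertex.

Yes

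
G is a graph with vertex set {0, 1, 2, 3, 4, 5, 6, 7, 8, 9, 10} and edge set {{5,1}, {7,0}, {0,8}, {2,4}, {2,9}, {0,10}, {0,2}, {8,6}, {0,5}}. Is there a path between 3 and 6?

No

The component containing 3 is {3}, and 6 is not in it.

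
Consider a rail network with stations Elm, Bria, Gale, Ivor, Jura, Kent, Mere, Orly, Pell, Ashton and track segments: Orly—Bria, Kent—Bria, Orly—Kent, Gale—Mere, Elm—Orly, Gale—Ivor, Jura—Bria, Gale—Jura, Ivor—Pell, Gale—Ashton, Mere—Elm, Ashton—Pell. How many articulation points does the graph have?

1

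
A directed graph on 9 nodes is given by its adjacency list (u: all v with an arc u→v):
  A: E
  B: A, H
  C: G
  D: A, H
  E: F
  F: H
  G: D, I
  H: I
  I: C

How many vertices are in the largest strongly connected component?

{A, C, D, E, F, G, H, I} are all mutually reachable — one SCC of size 8.
{B} is an SCC by itself.
The largest has 8 vertices.

8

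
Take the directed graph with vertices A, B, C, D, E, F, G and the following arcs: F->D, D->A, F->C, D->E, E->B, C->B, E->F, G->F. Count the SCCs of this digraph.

5

{D, E, F} are all mutually reachable — one SCC of size 3.
{G} is an SCC by itself.
{A} is an SCC by itself.
{C} is an SCC by itself.
{B} is an SCC by itself.
That gives 5 strongly connected components.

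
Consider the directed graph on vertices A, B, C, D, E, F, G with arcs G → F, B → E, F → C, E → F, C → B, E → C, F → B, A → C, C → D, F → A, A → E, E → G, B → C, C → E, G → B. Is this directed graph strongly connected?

There is no directed path from D to C, so the graph is not strongly connected.

No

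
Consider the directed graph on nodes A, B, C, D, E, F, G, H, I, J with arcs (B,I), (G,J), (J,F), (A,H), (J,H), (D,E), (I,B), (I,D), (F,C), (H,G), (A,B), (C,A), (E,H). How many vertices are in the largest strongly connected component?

10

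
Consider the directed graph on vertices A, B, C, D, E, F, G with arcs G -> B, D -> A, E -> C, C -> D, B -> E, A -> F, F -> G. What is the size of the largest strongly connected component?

7

{A, B, C, D, E, F, G} are all mutually reachable — one SCC of size 7.
The largest has 7 vertices.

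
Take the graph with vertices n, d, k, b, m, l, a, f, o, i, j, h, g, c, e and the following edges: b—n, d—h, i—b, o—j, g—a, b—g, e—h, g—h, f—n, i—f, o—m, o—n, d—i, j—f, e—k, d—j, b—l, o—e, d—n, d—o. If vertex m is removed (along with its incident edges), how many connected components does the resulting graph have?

With m gone, the remaining components are: {c}; {a, b, d, e, f, g, h, i, j, k, l, n, o}.
That is 2 components.

2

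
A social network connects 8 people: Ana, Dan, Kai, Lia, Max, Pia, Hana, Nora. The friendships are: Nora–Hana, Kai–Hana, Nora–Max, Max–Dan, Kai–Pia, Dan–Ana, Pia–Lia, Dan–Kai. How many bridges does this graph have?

3

The edges on the cycle Nora-Max-Dan-Kai-Hana-Nora are not bridges since each lies on that cycle.
But removing Kai–Pia disconnects Kai from Pia; removing Pia–Lia disconnects Pia from Lia; removing Dan–Ana disconnects Dan from Ana — these are bridges.
That makes 3 bridges.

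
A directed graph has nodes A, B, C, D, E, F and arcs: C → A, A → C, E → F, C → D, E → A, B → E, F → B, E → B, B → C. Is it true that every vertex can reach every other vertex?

There is no directed path from D to B, so the graph is not strongly connected.

No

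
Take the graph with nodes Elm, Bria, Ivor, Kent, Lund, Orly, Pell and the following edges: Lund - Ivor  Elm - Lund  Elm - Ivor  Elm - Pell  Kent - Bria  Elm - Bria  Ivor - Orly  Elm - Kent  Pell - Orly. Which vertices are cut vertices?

Removing Elm increases the component count from 1 to 2, so Elm is a cut vertex.
By contrast removing Bria leaves 1 component; it is not a cut vertex. No other vertex is a cut vertex either.

Elm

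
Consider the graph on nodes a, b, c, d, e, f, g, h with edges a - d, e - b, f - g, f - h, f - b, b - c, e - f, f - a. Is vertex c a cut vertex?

No

Deleting c leaves 1 component (was 1), so c is not a cut vertex.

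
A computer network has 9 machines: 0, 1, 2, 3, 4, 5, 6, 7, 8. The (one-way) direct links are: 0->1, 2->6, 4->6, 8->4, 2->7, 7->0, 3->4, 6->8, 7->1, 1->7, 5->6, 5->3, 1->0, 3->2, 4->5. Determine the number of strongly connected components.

2

{2, 3, 4, 5, 6, 8} are all mutually reachable — one SCC of size 6.
{0, 1, 7} are all mutually reachable — one SCC of size 3.
That gives 2 strongly connected components.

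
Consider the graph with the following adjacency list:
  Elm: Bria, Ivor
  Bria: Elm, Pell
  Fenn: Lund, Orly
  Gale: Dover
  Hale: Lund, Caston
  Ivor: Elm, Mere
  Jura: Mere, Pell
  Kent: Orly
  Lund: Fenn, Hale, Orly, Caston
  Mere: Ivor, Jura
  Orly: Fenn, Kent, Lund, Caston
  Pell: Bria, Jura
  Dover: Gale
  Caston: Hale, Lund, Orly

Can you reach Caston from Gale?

The component containing Gale is {Gale, Dover}, and Caston is not in it.

No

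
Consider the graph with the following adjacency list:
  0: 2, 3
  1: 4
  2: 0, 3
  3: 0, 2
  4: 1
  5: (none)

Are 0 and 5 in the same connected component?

The component containing 0 is {0, 2, 3}, and 5 is not in it.

No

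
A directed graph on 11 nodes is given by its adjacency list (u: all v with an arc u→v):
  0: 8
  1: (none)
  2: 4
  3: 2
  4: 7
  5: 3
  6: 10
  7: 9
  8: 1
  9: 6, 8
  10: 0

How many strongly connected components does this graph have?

{0} is an SCC by itself.
{8} is an SCC by itself.
{5} is an SCC by itself.
{6} is an SCC by itself.
{7} is an SCC by itself.
(and 6 more singleton SCCs)
That gives 11 strongly connected components.

11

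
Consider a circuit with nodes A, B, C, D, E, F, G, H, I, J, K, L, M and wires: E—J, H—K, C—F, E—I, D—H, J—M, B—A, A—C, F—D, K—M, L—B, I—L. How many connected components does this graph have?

2

G is isolated — a component by itself.
Starting from A we can reach A, B, C, D, E, F, H, I, J, K, L, M. That is one component of size 12.
Total: 2 components.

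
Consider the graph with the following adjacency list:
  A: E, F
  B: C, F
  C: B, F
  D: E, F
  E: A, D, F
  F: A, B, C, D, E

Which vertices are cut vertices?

Removing F increases the component count from 1 to 2, so F is a cut vertex.
By contrast removing C leaves 1 component; it is not a cut vertex. No other vertex is a cut vertex either.

F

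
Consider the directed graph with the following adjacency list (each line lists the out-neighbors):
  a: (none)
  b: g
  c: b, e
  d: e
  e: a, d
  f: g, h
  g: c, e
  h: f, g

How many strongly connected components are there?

4

{b, c, g} are all mutually reachable — one SCC of size 3.
{f, h} are all mutually reachable — one SCC of size 2.
{d, e} are all mutually reachable — one SCC of size 2.
{a} is an SCC by itself.
That gives 4 strongly connected components.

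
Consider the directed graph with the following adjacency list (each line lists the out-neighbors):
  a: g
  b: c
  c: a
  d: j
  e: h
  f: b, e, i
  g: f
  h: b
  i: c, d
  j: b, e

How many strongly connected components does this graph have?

1

{a, b, c, d, e, f, g, h, i, j} are all mutually reachable — one SCC of size 10.
That gives 1 strongly connected component.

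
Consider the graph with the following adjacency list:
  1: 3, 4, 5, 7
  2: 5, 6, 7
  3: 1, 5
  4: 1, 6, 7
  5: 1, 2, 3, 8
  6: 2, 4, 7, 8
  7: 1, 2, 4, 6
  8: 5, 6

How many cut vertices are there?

0

Removing 8, for instance, still leaves 1 component. No single vertex removal increases the component count — the graph has no articulation points.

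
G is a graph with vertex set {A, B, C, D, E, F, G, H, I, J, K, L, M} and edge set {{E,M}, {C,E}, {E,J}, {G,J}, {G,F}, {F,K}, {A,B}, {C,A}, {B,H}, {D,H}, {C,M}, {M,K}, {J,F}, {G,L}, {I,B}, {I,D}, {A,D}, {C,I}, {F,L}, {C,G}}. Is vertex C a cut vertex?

Deleting C raises the number of components from 1 to 2, so C is a cut vertex.

Yes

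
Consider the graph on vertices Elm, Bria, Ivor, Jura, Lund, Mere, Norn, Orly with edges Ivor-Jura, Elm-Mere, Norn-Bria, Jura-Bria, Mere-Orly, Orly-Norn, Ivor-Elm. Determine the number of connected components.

Lund is isolated — a component by itself.
Starting from Elm we can reach Elm, Bria, Ivor, Jura, Mere, Norn, Orly. That is one component of size 7.
Total: 2 components.

2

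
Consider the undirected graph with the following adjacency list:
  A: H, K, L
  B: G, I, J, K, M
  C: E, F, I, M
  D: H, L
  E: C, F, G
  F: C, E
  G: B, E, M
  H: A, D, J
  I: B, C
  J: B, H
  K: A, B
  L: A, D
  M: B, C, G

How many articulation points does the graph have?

1

Removing B increases the component count from 1 to 2, so B is a cut vertex.
By contrast removing E leaves 1 component; it is not a cut vertex. No other vertex is a cut vertex either.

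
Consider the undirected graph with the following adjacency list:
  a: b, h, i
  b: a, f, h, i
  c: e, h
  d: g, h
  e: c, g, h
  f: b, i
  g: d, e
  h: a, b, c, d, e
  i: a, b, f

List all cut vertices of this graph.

Removing h increases the component count from 1 to 2, so h is a cut vertex.
By contrast removing d leaves 1 component; it is not a cut vertex. No other vertex is a cut vertex either.

h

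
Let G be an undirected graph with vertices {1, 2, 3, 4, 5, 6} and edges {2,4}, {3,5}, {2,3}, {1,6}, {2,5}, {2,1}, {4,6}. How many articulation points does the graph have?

1

Removing 2 increases the component count from 1 to 2, so 2 is a cut vertex.
By contrast removing 4 leaves 1 component; it is not a cut vertex. No other vertex is a cut vertex either.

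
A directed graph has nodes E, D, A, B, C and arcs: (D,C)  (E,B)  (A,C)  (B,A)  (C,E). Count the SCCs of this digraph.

2

{A, B, C, E} are all mutually reachable — one SCC of size 4.
{D} is an SCC by itself.
That gives 2 strongly connected components.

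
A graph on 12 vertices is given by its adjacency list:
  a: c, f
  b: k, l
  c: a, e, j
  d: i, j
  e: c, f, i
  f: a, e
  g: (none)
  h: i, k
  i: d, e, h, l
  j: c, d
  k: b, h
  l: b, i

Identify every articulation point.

i

Removing i increases the component count from 2 to 3, so i is a cut vertex.
By contrast removing c leaves 2 components; it is not a cut vertex. No other vertex is a cut vertex either.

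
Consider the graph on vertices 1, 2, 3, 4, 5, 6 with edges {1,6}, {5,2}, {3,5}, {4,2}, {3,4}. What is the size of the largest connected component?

4

Starting from 1 we can reach 1, 6. That is one component of size 2.
Starting from 2 we can reach 2, 3, 4, 5. That is one component of size 4.
The largest has 4 vertices.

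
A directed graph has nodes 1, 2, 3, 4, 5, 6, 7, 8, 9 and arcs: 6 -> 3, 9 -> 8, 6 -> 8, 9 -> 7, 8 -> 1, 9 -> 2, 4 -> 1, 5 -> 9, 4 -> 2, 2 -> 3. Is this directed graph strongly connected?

No

There is no directed path from 3 to 4, so the graph is not strongly connected.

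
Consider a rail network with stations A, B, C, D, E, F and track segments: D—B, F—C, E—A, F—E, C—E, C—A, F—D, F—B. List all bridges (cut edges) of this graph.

The edges on the cycle F-D-B-F are not bridges since each lies on that cycle.
Every edge lies on some cycle, so there are no bridges.

none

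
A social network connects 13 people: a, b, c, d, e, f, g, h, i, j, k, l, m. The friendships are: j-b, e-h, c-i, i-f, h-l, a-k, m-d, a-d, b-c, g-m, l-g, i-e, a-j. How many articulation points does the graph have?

Removing a increases the component count from 1 to 2, so a is a cut vertex.
Removing i increases the component count from 1 to 2, so i is a cut vertex.
By contrast removing e leaves 1 component; it is not a cut vertex. No other vertex is a cut vertex either.

2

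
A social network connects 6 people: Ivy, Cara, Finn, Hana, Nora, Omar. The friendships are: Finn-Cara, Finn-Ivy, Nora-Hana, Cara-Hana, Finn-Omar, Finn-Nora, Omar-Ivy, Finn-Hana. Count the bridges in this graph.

0

The edges on the cycle Finn-Omar-Ivy-Finn are not bridges since each lies on that cycle.
Every edge lies on some cycle, so there are no bridges.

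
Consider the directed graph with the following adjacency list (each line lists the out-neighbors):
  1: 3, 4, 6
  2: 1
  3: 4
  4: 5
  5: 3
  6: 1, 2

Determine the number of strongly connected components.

2

{3, 4, 5} are all mutually reachable — one SCC of size 3.
{1, 2, 6} are all mutually reachable — one SCC of size 3.
That gives 2 strongly connected components.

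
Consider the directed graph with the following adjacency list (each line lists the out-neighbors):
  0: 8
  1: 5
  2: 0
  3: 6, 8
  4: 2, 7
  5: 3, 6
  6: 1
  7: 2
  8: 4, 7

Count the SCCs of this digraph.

2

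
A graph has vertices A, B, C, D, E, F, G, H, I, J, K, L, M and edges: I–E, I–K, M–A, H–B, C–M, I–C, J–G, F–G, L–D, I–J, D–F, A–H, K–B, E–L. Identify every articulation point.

I

Removing I increases the component count from 1 to 2, so I is a cut vertex.
By contrast removing L leaves 1 component; it is not a cut vertex. No other vertex is a cut vertex either.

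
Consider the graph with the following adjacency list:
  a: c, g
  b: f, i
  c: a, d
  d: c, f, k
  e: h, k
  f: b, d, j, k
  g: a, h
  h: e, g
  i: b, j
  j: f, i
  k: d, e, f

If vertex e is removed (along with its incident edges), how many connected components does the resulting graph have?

1

With e gone, the remaining components are: {a, b, c, d, f, g, h, i, j, k}.
That is 1 component.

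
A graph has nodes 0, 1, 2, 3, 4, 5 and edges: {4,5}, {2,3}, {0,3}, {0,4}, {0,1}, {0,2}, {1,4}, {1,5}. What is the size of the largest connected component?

6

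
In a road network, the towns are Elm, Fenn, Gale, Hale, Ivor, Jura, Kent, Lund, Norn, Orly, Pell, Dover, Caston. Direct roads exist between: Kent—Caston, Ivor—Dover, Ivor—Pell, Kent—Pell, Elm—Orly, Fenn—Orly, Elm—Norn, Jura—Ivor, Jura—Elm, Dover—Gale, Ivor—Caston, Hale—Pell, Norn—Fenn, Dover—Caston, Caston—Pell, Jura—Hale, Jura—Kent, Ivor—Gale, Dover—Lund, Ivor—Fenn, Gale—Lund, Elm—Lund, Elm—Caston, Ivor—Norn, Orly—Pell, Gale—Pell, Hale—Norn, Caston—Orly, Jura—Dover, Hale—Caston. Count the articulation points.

0

Removing Kent, for instance, still leaves 1 component. No single vertex removal increases the component count — the graph has no articulation points.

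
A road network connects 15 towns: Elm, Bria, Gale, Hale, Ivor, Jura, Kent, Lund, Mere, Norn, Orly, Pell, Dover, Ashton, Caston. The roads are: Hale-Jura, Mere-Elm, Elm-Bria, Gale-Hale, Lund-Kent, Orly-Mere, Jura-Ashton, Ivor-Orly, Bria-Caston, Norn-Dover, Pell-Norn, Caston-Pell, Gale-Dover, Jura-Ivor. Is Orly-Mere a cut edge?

After removing Orly-Mere, the path Orly-Ivor-Jura-Hale-Gale-Dover-Norn-Pell-Caston-Bria-Elm-Mere still connects them, so the edge is not a bridge.

No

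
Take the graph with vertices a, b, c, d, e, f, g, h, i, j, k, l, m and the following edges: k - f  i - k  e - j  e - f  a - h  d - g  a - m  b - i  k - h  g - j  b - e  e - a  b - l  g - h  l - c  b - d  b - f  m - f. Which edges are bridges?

The edges on the cycle b-e-a-m-f-k-i-b are not bridges since each lies on that cycle.
But removing b - l disconnects b from l; removing l - c disconnects l from c — these are bridges.

b-l, c-l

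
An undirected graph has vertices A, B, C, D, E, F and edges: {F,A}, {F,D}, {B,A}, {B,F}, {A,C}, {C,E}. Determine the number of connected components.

Starting from A we can reach A, B, C, D, E, F. That is one component of size 6.
Total: 1 component.

1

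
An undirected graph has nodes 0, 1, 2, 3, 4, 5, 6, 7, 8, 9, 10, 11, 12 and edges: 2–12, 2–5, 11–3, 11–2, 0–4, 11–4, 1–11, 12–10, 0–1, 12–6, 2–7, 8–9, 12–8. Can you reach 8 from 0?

Yes

From 0 we can reach 0, 1, 2, 3, 4, 5, 6, 7, 8, 9, 10, 11, 12, which includes 8.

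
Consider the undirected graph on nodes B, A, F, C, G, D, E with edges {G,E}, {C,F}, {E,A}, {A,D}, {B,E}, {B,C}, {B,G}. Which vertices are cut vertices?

A, B, C, E

Removing A increases the component count from 1 to 2, so A is a cut vertex.
Removing B increases the component count from 1 to 2, so B is a cut vertex.
Removing C increases the component count from 1 to 2, so C is a cut vertex.
Likewise E is a cut vertex.
By contrast removing G leaves 1 component; it is not a cut vertex. No other vertex is a cut vertex either.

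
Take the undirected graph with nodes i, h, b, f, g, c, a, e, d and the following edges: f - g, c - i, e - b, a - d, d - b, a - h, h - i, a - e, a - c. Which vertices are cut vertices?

Removing a increases the component count from 2 to 3, so a is a cut vertex.
By contrast removing d leaves 2 components; it is not a cut vertex. No other vertex is a cut vertex either.

a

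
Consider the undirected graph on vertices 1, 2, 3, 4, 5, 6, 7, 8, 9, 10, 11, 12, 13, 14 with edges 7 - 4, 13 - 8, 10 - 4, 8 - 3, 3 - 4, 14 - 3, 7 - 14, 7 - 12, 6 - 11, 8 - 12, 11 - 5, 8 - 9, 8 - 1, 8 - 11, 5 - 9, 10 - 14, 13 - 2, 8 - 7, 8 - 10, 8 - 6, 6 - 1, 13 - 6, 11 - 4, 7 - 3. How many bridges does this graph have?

1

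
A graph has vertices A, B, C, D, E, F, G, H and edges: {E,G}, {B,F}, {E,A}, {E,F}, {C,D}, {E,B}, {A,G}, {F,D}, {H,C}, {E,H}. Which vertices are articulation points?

E

Removing E increases the component count from 1 to 2, so E is a cut vertex.
By contrast removing D leaves 1 component; it is not a cut vertex. No other vertex is a cut vertex either.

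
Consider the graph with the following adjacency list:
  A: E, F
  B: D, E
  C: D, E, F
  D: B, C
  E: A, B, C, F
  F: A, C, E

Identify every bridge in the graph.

The edges on the cycle E-F-A-E are not bridges since each lies on that cycle.
Every edge lies on some cycle, so there are no bridges.

none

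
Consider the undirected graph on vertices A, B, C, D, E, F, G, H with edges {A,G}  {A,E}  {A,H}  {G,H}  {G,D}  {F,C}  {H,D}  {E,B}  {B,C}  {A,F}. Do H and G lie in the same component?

From H we can reach A, B, C, D, E, F, G, H, which includes G.

Yes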